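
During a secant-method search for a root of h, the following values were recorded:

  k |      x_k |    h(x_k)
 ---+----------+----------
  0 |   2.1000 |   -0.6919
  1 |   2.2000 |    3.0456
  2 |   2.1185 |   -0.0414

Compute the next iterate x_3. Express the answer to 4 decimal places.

2.1196

x_3 = 2.1185 − (-0.0414)·(2.1185 − 2.2000) / (-0.0414 − 3.0456)
   = 2.1185 − (0.003374)/(-3.087000) = 2.119593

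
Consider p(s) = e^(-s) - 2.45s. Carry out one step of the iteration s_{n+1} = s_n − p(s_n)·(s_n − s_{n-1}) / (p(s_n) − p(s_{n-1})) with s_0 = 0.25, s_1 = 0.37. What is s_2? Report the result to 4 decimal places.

0.3022

p(0.25) = 0.166301, p(0.37) = -0.215766
s_2 = 0.370000 − (-0.215766)·(0.370000 − 0.250000) / (-0.215766 − 0.166301) = 0.370000 − (-0.025892)/(-0.382066) = 0.302232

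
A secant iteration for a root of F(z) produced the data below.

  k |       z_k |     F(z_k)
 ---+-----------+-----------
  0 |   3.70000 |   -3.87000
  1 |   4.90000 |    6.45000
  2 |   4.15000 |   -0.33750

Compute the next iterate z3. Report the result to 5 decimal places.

4.18729

z3 = 4.15000 − (-0.33750)·(4.15000 − 4.90000) / (-0.33750 − 6.45000)
   = 4.15000 − (0.2531250)/(-6.7875000) = 4.1872928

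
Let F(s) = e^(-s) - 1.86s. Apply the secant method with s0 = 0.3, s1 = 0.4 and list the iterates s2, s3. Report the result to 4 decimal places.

0.3713, 0.3710

F(0.3) = 0.182818, F(0.4) = -0.073680
s2 = 0.400000 − (-0.073680)·(0.400000 − 0.300000) / (-0.073680 − 0.182818) = 0.400000 − (-0.007368)/(-0.256498) = 0.371275
F(0.371275) = -0.000716
s3 = 0.371275 − (-0.000716)·(0.371275 − 0.400000) / (-0.000716 − (-0.073680)) = 0.371275 − (0.000021)/(0.072964) = 0.370993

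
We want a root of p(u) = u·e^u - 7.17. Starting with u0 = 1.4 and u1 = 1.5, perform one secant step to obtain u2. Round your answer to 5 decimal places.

p(1.4) = -1.4927200, p(1.5) = -0.4474664
u2 = 1.5000000 − (-0.4474664)·(1.5000000 − 1.4000000) / (-0.4474664 − (-1.4927200)) = 1.5000000 − (-0.0447466)/(1.0452537) = 1.5428094

1.54281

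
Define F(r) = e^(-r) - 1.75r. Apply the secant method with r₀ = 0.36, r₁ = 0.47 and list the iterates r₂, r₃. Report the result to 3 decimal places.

0.388, 0.388

F(0.36) = 0.06768, F(0.47) = -0.19750
r₂ = 0.47000 − (-0.19750)·(0.47000 − 0.36000) / (-0.19750 − 0.06768) = 0.47000 − (-0.02172)/(-0.26517) = 0.38807
F(0.38807) = -0.00077
r₃ = 0.38807 − (-0.00077)·(0.38807 − 0.47000) / (-0.00077 − (-0.19750)) = 0.38807 − (0.00006)/(0.19673) = 0.38775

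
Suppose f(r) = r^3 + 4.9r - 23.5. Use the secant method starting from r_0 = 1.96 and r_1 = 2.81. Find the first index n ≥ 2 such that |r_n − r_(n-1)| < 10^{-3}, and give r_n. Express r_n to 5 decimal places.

n = 5, r_n = 2.30303

f(1.96) = -6.3664640, f(2.81) = 12.4570410
r_2 = 2.8100000 − 12.4570410·(0.8500000)/(18.8235050) = 2.2474860;  |Δ| = 0.5625140
f(2.2474860) = -1.1348321
r_3 = 2.2474860 − (-1.1348321)·(-0.5625140)/(-13.5918731) = 2.2944522;  |Δ| = 0.0469662
f(2.2944522) = -0.1780149
r_4 = 2.2944522 − (-0.1780149)·(0.0469662)/(0.9568172) = 2.3031903;  |Δ| = 0.0087380
f(2.3031903) = 0.0033318
r_5 = 2.3031903 − 0.0033318·(0.0087380)/(0.1813467) = 2.3030297;  |Δ| = 0.0001605
|r_5 − r_4| = 0.0001605 < 10^{-3}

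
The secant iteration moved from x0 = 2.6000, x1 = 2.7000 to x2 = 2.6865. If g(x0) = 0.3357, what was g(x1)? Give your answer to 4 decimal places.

The secant line through (2.6000, 0.3357) and (2.7000, g(x1)) crosses zero at x2 = 2.6865.
So (2.6000, 0.3357), (2.7000, g(x1)), (2.6865, 0) are collinear:
g(x1) = 0.3357 · (2.7000 − 2.6865) / (2.6000 − 2.6865) = 0.3357 · (0.013500)/(-0.086500) = -0.052392

-0.0524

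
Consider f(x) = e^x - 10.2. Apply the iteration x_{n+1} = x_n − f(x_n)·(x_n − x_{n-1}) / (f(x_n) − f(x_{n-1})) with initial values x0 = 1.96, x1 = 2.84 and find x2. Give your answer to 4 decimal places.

2.2324

f(1.96) = -3.100673, f(2.84) = 6.915766
x2 = 2.840000 − 6.915766·(2.840000 − 1.960000) / (6.915766 − (-3.100673)) = 2.840000 − (6.085874)/(10.016438) = 2.232411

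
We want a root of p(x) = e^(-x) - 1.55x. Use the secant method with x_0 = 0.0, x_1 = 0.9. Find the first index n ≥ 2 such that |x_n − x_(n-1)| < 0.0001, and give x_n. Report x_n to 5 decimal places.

n = 5, x_n = 0.42274

p(0.0) = 1.0000000, p(0.9) = -0.9884303
x_2 = 0.9000000 − (-0.9884303)·(0.9000000)/(-1.9884303) = 0.4526183;  |Δ| = 0.4473817
p(0.4526183) = -0.0655976
x_3 = 0.4526183 − (-0.0655976)·(-0.4473817)/(0.9228328) = 0.4208172;  |Δ| = 0.0318012
p(0.4208172) = 0.0042435
x_4 = 0.4208172 − 0.0042435·(-0.0318012)/(0.0698411) = 0.4227494;  |Δ| = 0.0019322
p(0.4227494) = -0.0000187
x_5 = 0.4227494 − (-0.0000187)·(0.0019322)/(-0.0042623) = 0.4227409;  |Δ| = 0.0000085
|x_5 − x_4| = 0.0000085 < 0.0001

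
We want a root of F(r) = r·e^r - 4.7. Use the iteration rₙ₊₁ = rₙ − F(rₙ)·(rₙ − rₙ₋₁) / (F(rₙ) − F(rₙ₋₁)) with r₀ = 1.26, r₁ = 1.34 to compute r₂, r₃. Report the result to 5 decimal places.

1.29055, 1.29161

F(1.26) = -0.2579689, F(1.34) = 0.4175183
r₂ = 1.3400000 − 0.4175183·(1.3400000 − 1.2600000) / (0.4175183 − (-0.2579689)) = 1.3400000 − (0.0334015)/(0.6754872) = 1.2905520
F(1.2905520) = -0.0091110
r₃ = 1.2905520 − (-0.0091110)·(1.2905520 − 1.3400000) / (-0.0091110 − 0.4175183) = 1.2905520 − (0.0004505)/(-0.4266293) = 1.2916080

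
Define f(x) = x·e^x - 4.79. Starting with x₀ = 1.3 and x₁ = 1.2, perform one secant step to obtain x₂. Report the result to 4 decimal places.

1.3025

f(1.3) = -0.019914, f(1.2) = -0.805860
x₂ = 1.200000 − (-0.805860)·(1.200000 − 1.300000) / (-0.805860 − (-0.019914)) = 1.200000 − (0.080586)/(-0.785945) = 1.302534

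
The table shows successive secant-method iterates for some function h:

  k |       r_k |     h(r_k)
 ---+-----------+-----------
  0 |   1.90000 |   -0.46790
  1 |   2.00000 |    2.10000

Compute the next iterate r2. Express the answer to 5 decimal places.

r2 = 2.00000 − 2.10000·(2.00000 − 1.90000) / (2.10000 − (-0.46790))
   = 2.00000 − (0.2100000)/(2.5679000) = 1.9182211

1.91822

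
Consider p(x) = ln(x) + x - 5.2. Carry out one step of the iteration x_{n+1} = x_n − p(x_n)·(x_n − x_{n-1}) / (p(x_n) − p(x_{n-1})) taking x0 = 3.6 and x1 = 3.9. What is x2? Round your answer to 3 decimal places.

p(3.6) = -0.31907, p(3.9) = 0.06098
x2 = 3.90000 − 0.06098·(3.90000 − 3.60000) / (0.06098 − (-0.31907)) = 3.90000 − (0.01829)/(0.38004) = 3.85187

3.852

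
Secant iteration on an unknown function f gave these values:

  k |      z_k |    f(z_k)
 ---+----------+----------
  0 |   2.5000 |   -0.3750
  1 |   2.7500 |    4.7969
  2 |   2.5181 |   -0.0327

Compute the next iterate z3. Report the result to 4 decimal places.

z3 = 2.5181 − (-0.0327)·(2.5181 − 2.7500) / (-0.0327 − 4.7969)
   = 2.5181 − (0.007583)/(-4.829600) = 2.519670

2.5197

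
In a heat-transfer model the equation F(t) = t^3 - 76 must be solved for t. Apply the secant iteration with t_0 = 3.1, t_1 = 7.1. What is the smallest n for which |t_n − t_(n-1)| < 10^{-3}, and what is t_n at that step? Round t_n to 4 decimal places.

n = 7, t_n = 4.2358

F(3.1) = -46.209000, F(7.1) = 281.911000
t_2 = 7.100000 − 281.911000·(4.000000)/(328.120000) = 3.663318;  |Δ| = 3.436682
F(3.663318) = -26.838631
t_3 = 3.663318 − (-26.838631)·(-3.436682)/(-308.749631) = 3.962058;  |Δ| = 0.298740
F(3.962058) = -13.803986
t_4 = 3.962058 − (-13.803986)·(0.298740)/(13.034645) = 4.278431;  |Δ| = 0.316372
F(4.278431) = 2.316535
t_5 = 4.278431 − 2.316535·(0.316372)/(16.120521) = 4.232968;  |Δ| = 0.045463
F(4.232968) = -0.153628
t_6 = 4.232968 − (-0.153628)·(-0.045463)/(-2.470162) = 4.235795;  |Δ| = 0.002827
F(4.235795) = -0.001537
t_7 = 4.235795 − (-0.001537)·(0.002827)/(0.152091) = 4.235824;  |Δ| = 0.000029
|t_7 − t_6| = 0.000029 < 10^{-3}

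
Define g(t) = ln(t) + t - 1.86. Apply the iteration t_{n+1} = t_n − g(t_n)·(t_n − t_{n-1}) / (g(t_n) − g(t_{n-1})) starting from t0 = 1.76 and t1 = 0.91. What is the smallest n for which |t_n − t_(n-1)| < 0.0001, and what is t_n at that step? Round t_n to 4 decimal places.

g(1.76) = 0.465314, g(0.91) = -1.044311
t2 = 0.910000 − (-1.044311)·(-0.850000)/(-1.509624) = 1.498003;  |Δ| = 0.588003
g(1.498003) = 0.042136
t3 = 1.498003 − 0.042136·(0.588003)/(1.086447) = 1.475198;  |Δ| = 0.022805
g(1.475198) = 0.003991
t4 = 1.475198 − 0.003991·(-0.022805)/(-0.038145) = 1.472812;  |Δ| = 0.002386
g(1.472812) = -0.000014
t5 = 1.472812 − (-0.000014)·(-0.002386)/(-0.004005) = 1.472821;  |Δ| = 0.000008
|t5 − t4| = 0.000008 < 0.0001

n = 5, t_n = 1.4728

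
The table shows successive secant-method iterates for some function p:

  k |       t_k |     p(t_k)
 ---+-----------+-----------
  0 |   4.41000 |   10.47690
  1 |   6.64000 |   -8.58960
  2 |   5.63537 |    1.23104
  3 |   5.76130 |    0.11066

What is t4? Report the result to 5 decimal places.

5.77374

t4 = 5.76130 − 0.11066·(5.76130 − 5.63537) / (0.11066 − 1.23104)
   = 5.76130 − (0.0139354)/(-1.1203800) = 5.7737381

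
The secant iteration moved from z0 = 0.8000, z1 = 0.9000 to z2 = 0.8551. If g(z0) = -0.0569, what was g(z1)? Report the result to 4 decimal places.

The secant line through (0.8000, -0.0569) and (0.9000, g(z1)) crosses zero at z2 = 0.8551.
So (0.8000, -0.0569), (0.9000, g(z1)), (0.8551, 0) are collinear:
g(z1) = -0.0569 · (0.9000 − 0.8551) / (0.8000 − 0.8551) = -0.0569 · (0.044900)/(-0.055100) = 0.046367

0.0464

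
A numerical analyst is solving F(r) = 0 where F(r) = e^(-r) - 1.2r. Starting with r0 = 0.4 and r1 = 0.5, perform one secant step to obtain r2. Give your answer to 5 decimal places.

0.50355

F(0.4) = 0.1903200, F(0.5) = 0.0065307
r2 = 0.5000000 − 0.0065307·(0.5000000 − 0.4000000) / (0.0065307 − 0.1903200) = 0.5000000 − (0.0006531)/(-0.1837894) = 0.5035533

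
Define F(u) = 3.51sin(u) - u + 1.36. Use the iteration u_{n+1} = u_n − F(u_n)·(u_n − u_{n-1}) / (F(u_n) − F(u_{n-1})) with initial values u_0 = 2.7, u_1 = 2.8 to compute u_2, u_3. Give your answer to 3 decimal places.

F(2.7) = 0.16010, F(2.8) = -0.26419
u_2 = 2.80000 − (-0.26419)·(2.80000 − 2.70000) / (-0.26419 − 0.16010) = 2.80000 − (-0.02642)/(-0.42429) = 2.73773
F(2.73773) = 0.00159
u_3 = 2.73773 − 0.00159·(2.73773 − 2.80000) / (0.00159 − (-0.26419)) = 2.73773 − (-0.00010)/(0.26578) = 2.73811

2.738, 2.738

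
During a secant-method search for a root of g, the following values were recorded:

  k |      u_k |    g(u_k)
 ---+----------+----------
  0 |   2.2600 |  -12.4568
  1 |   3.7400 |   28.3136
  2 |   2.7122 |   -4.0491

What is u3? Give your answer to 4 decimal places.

u3 = 2.7122 − (-4.0491)·(2.7122 − 3.7400) / (-4.0491 − 28.3136)
   = 2.7122 − (4.161665)/(-32.362700) = 2.840794

2.8408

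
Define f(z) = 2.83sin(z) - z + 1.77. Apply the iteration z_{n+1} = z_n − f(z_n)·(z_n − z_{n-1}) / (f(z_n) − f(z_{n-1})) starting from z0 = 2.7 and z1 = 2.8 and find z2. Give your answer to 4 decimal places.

f(2.7) = 0.279485, f(2.8) = -0.081984
z2 = 2.800000 − (-0.081984)·(2.800000 − 2.700000) / (-0.081984 − 0.279485) = 2.800000 − (-0.008198)/(-0.361469) = 2.777319

2.7773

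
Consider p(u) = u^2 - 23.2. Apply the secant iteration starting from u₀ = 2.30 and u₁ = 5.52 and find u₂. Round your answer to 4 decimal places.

4.5903

p(2.30) = -17.910000, p(5.52) = 7.270400
u₂ = 5.520000 − 7.270400·(5.520000 − 2.300000) / (7.270400 − (-17.910000)) = 5.520000 − (23.410688)/(25.180400) = 4.590281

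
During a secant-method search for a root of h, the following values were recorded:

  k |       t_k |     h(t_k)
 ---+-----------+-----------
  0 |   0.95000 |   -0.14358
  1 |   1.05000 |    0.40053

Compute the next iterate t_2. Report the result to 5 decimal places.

t_2 = 1.05000 − 0.40053·(1.05000 − 0.95000) / (0.40053 − (-0.14358))
   = 1.05000 − (0.0400530)/(0.5441100) = 0.9763880

0.97639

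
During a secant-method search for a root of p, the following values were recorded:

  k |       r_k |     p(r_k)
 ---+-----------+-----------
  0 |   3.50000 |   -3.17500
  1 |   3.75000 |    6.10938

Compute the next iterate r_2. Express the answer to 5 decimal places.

r_2 = 3.75000 − 6.10938·(3.75000 − 3.50000) / (6.10938 − (-3.17500))
   = 3.75000 − (1.5273450)/(9.2843800) = 3.5854931

3.58549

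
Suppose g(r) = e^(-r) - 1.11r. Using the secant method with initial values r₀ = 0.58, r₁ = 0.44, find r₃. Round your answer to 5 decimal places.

0.53019

g(0.58) = -0.0839016, g(0.44) = 0.1556364
r₂ = 0.4400000 − 0.1556364·(0.4400000 − 0.5800000) / (0.1556364 − (-0.0839016)) = 0.4400000 − (-0.0217891)/(0.2395381) = 0.5309630
g(0.5309630) = -0.0013305
r₃ = 0.5309630 − (-0.0013305)·(0.5309630 − 0.4400000) / (-0.0013305 − 0.1556364) = 0.5309630 − (-0.0001210)/(-0.1569669) = 0.5301920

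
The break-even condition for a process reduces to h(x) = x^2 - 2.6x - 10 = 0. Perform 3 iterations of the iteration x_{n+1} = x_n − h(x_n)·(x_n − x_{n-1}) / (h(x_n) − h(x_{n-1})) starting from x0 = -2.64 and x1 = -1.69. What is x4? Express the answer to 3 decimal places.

-2.119

h(-2.64) = 3.83360, h(-1.69) = -2.74990
x2 = -1.69000 − (-2.74990)·(-1.69000 − (-2.64000)) / (-2.74990 − 3.83360) = -1.69000 − (-2.61241)/(-6.58350) = -2.08681
h(-2.08681) = -0.21951
x3 = -2.08681 − (-0.21951)·(-2.08681 − (-1.69000)) / (-0.21951 − (-2.74990)) = -2.08681 − (0.08710)/(2.53039) = -2.12123
h(-2.12123) = 0.01484
x4 = -2.12123 − 0.01484·(-2.12123 − (-2.08681)) / (0.01484 − (-0.21951)) = -2.12123 − (-0.00051)/(0.23436) = -2.11905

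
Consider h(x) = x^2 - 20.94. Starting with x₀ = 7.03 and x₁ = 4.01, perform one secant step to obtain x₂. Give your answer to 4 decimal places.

h(7.03) = 28.480900, h(4.01) = -4.859900
x₂ = 4.010000 − (-4.859900)·(4.010000 − 7.030000) / (-4.859900 − 28.480900) = 4.010000 − (14.676898)/(-33.340800) = 4.450208

4.4502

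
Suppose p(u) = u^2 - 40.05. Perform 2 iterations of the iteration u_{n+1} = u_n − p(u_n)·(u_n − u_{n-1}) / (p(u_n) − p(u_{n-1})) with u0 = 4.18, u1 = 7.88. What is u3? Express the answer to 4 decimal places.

6.2977

p(4.18) = -22.577600, p(7.88) = 22.044400
u2 = 7.880000 − 22.044400·(7.880000 − 4.180000) / (22.044400 − (-22.577600)) = 7.880000 − (81.564280)/(44.622000) = 6.052106
p(6.052106) = -3.422011
u3 = 6.052106 − (-3.422011)·(6.052106 − 7.880000) / (-3.422011 − 22.044400) = 6.052106 − (6.255073)/(-25.466411) = 6.297727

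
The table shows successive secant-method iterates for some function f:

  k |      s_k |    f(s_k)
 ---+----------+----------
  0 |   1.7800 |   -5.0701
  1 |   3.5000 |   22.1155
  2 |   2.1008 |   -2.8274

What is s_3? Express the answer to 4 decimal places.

s_3 = 2.1008 − (-2.8274)·(2.1008 − 3.5000) / (-2.8274 − 22.1155)
   = 2.1008 − (3.956098)/(-24.942900) = 2.259406

2.2594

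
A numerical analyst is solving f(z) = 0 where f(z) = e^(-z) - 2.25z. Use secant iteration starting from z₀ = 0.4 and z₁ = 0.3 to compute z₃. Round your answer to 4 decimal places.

f(0.4) = -0.229680, f(0.3) = 0.065818
z₂ = 0.300000 − 0.065818·(0.300000 − 0.400000) / (0.065818 − (-0.229680)) = 0.300000 − (-0.006582)/(0.295498) = 0.322274
f(0.322274) = -0.000616
z₃ = 0.322274 − (-0.000616)·(0.322274 − 0.300000) / (-0.000616 − 0.065818) = 0.322274 − (-0.000014)/(-0.066434) = 0.322067

0.3221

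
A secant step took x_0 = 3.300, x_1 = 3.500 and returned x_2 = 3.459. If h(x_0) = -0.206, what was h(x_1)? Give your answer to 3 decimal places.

0.053

The secant line through (3.300, -0.206) and (3.500, h(x_1)) crosses zero at x_2 = 3.459.
So (3.300, -0.206), (3.500, h(x_1)), (3.459, 0) are collinear:
h(x_1) = -0.206 · (3.500 − 3.459) / (3.300 − 3.459) = -0.206 · (0.04100)/(-0.15900) = 0.05312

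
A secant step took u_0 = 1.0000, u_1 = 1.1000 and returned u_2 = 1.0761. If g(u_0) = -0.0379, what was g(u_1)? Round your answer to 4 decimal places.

The secant line through (1.0000, -0.0379) and (1.1000, g(u_1)) crosses zero at u_2 = 1.0761.
So (1.0000, -0.0379), (1.1000, g(u_1)), (1.0761, 0) are collinear:
g(u_1) = -0.0379 · (1.1000 − 1.0761) / (1.0000 − 1.0761) = -0.0379 · (0.023900)/(-0.076100) = 0.011903

0.0119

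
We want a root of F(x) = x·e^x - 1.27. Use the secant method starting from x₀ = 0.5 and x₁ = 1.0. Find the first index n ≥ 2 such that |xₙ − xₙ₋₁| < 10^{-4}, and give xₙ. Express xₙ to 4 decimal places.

n = 6, xₙ = 0.6578

F(0.5) = -0.445639, F(1.0) = 1.448282
x₂ = 1.000000 − 1.448282·(0.500000)/(1.893921) = 0.617650;  |Δ| = 0.382350
F(0.617650) = -0.124528
x₃ = 0.617650 − (-0.124528)·(-0.382350)/(-1.572810) = 0.647923;  |Δ| = 0.030273
F(0.647923) = -0.031453
x₄ = 0.647923 − (-0.031453)·(0.030273)/(0.093075) = 0.658153;  |Δ| = 0.010230
F(0.658153) = 0.001039
x₅ = 0.658153 − 0.001039·(0.010230)/(0.032492) = 0.657826;  |Δ| = 0.000327
F(0.657826) = -0.000008
x₆ = 0.657826 − (-0.000008)·(-0.000327)/(-0.001047) = 0.657828;  |Δ| = 0.000003
|x₆ − x₅| = 0.000003 < 10^{-4}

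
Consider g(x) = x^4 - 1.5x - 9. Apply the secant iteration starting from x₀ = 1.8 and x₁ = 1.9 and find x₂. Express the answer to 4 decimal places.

1.8504

g(1.8) = -1.202400, g(1.9) = 1.182100
x₂ = 1.900000 − 1.182100·(1.900000 − 1.800000) / (1.182100 − (-1.202400)) = 1.900000 − (0.118210)/(2.384500) = 1.850426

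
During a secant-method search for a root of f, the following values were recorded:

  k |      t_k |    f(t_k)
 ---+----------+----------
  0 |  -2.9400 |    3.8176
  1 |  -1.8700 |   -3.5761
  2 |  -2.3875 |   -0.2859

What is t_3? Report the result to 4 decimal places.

t_3 = -2.3875 − (-0.2859)·(-2.3875 − (-1.8700)) / (-0.2859 − (-3.5761))
   = -2.3875 − (0.147953)/(3.290200) = -2.432468

-2.4325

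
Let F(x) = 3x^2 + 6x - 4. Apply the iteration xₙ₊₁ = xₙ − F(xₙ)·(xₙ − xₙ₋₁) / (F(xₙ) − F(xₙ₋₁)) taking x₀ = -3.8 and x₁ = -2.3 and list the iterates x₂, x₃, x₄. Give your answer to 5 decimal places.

F(-3.8) = 16.5200000, F(-2.3) = -1.9300000
x₂ = -2.3000000 − (-1.9300000)·(-2.3000000 − (-3.8000000)) / (-1.9300000 − 16.5200000) = -2.3000000 − (-2.8950000)/(-18.4500000) = -2.4569106
F(-2.4569106) = -0.6322348
x₃ = -2.4569106 − (-0.6322348)·(-2.4569106 − (-2.3000000)) / (-0.6322348 − (-1.9300000)) = -2.4569106 − (0.0992043)/(1.2977652) = -2.5333530
F(-2.5333530) = 0.0535142
x₄ = -2.5333530 − 0.0535142·(-2.5333530 − (-2.4569106)) / (0.0535142 − (-0.6322348)) = -2.5333530 − (-0.0040908)/(0.6857490) = -2.5273876

-2.45691, -2.53335, -2.52739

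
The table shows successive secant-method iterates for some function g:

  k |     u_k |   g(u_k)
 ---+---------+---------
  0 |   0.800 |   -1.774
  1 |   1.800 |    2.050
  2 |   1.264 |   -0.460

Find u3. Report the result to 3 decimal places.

1.362

u3 = 1.264 − (-0.460)·(1.264 − 1.800) / (-0.460 − 2.050)
   = 1.264 − (0.24656)/(-2.51000) = 1.36223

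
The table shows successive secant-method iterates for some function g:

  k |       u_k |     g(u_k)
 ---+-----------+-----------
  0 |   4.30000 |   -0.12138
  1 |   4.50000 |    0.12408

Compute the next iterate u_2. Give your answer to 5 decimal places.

4.39890

u_2 = 4.50000 − 0.12408·(4.50000 − 4.30000) / (0.12408 − (-0.12138))
   = 4.50000 − (0.0248160)/(0.2454600) = 4.3989000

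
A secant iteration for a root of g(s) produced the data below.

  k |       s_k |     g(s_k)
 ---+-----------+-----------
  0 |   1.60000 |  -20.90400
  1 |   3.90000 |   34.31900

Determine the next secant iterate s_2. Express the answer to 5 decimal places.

2.47064

s_2 = 3.90000 − 34.31900·(3.90000 − 1.60000) / (34.31900 − (-20.90400))
   = 3.90000 − (78.9337000)/(55.2230000) = 2.4706372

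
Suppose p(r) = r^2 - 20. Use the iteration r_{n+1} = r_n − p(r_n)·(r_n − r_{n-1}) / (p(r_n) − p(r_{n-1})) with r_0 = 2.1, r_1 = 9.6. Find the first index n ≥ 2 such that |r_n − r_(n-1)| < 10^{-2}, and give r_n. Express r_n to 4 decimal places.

n = 6, r_n = 4.4721

p(2.1) = -15.590000, p(9.6) = 72.160000
r_2 = 9.600000 − 72.160000·(7.500000)/(87.750000) = 3.432479;  |Δ| = 6.167521
p(3.432479) = -8.218090
r_3 = 3.432479 − (-8.218090)·(-6.167521)/(-80.378090) = 4.063064;  |Δ| = 0.630585
p(4.063064) = -3.491511
r_4 = 4.063064 − (-3.491511)·(0.630585)/(4.726580) = 4.528876;  |Δ| = 0.465812
p(4.528876) = 0.510714
r_5 = 4.528876 − 0.510714·(0.465812)/(4.002225) = 4.469435;  |Δ| = 0.059441
p(4.469435) = -0.024155
r_6 = 4.469435 − (-0.024155)·(-0.059441)/(-0.534870) = 4.472119;  |Δ| = 0.002684
|r_6 − r_5| = 0.002684 < 10^{-2}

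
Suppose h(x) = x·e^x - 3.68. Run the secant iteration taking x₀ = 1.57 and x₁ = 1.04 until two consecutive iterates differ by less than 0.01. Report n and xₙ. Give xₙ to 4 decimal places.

h(1.57) = 3.866438, h(1.04) = -0.737614
x₂ = 1.040000 − (-0.737614)·(-0.530000)/(-4.604052) = 1.124911;  |Δ| = 0.084911
h(1.124911) = -0.215337
x₃ = 1.124911 − (-0.215337)·(0.084911)/(0.522277) = 1.159920;  |Δ| = 0.035009
h(1.159920) = 0.019775
x₄ = 1.159920 − 0.019775·(0.035009)/(0.235112) = 1.156976;  |Δ| = 0.002945
|x₄ − x₃| = 0.002945 < 0.01

n = 4, xₙ = 1.1570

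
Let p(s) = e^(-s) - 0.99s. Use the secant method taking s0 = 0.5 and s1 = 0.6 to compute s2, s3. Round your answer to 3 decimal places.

p(0.5) = 0.11153, p(0.6) = -0.04519
s2 = 0.60000 − (-0.04519)·(0.60000 − 0.50000) / (-0.04519 − 0.11153) = 0.60000 − (-0.00452)/(-0.15672) = 0.57117
p(0.57117) = -0.00059
s3 = 0.57117 − (-0.00059)·(0.57117 − 0.60000) / (-0.00059 − (-0.04519)) = 0.57117 − (0.00002)/(0.04460) = 0.57079

0.571, 0.571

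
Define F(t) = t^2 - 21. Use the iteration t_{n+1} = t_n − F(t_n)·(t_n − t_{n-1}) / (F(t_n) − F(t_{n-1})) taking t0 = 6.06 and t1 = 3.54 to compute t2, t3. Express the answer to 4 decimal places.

F(6.06) = 15.723600, F(3.54) = -8.468400
t2 = 3.540000 − (-8.468400)·(3.540000 − 6.060000) / (-8.468400 − 15.723600) = 3.540000 − (21.340368)/(-24.192000) = 4.422125
F(4.422125) = -1.444810
t3 = 4.422125 − (-1.444810)·(4.422125 − 3.540000) / (-1.444810 − (-8.468400)) = 4.422125 − (-1.274503)/(7.023590) = 4.603585

4.4221, 4.6036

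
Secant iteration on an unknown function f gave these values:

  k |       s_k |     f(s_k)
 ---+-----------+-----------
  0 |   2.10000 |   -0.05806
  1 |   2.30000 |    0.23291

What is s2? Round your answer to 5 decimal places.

2.13991

s2 = 2.30000 − 0.23291·(2.30000 − 2.10000) / (0.23291 − (-0.05806))
   = 2.30000 − (0.0465820)/(0.2909700) = 2.1399079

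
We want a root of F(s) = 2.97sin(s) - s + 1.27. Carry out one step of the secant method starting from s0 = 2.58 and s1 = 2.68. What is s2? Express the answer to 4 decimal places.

F(2.58) = 0.271629, F(2.68) = -0.087237
s2 = 2.680000 − (-0.087237)·(2.680000 − 2.580000) / (-0.087237 − 0.271629) = 2.680000 − (-0.008724)/(-0.358866) = 2.655691

2.6557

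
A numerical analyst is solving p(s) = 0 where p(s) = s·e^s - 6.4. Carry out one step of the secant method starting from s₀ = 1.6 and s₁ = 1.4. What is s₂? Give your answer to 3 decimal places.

p(1.6) = 1.52485, p(1.4) = -0.72272
s₂ = 1.40000 − (-0.72272)·(1.40000 − 1.60000) / (-0.72272 − 1.52485) = 1.40000 − (0.14454)/(-2.24757) = 1.46431

1.464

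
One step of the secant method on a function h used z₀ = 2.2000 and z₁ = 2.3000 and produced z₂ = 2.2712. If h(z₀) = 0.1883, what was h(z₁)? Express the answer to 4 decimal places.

-0.0762

The secant line through (2.2000, 0.1883) and (2.3000, h(z₁)) crosses zero at z₂ = 2.2712.
So (2.2000, 0.1883), (2.3000, h(z₁)), (2.2712, 0) are collinear:
h(z₁) = 0.1883 · (2.3000 − 2.2712) / (2.2000 − 2.2712) = 0.1883 · (0.028800)/(-0.071200) = -0.076166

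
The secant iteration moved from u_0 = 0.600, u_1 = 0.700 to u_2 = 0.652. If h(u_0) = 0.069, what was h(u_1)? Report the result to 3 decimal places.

-0.064

The secant line through (0.600, 0.069) and (0.700, h(u_1)) crosses zero at u_2 = 0.652.
So (0.600, 0.069), (0.700, h(u_1)), (0.652, 0) are collinear:
h(u_1) = 0.069 · (0.700 − 0.652) / (0.600 − 0.652) = 0.069 · (0.04800)/(-0.05200) = -0.06369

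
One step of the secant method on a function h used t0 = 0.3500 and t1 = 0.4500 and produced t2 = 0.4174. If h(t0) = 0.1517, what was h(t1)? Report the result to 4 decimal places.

-0.0734

The secant line through (0.3500, 0.1517) and (0.4500, h(t1)) crosses zero at t2 = 0.4174.
So (0.3500, 0.1517), (0.4500, h(t1)), (0.4174, 0) are collinear:
h(t1) = 0.1517 · (0.4500 − 0.4174) / (0.3500 − 0.4174) = 0.1517 · (0.032600)/(-0.067400) = -0.073374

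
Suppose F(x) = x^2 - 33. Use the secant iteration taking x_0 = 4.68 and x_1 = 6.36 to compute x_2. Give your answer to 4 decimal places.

F(4.68) = -11.097600, F(6.36) = 7.449600
x_2 = 6.360000 − 7.449600·(6.360000 − 4.680000) / (7.449600 − (-11.097600)) = 6.360000 − (12.515328)/(18.547200) = 5.685217

5.6852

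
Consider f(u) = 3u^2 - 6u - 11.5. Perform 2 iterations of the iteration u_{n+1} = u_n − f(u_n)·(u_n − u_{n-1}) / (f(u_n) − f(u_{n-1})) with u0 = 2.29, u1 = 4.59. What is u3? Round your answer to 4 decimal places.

f(2.29) = -9.507700, f(4.59) = 24.164300
u2 = 4.590000 − 24.164300·(4.590000 − 2.290000) / (24.164300 − (-9.507700)) = 4.590000 − (55.577890)/(33.672000) = 2.939433
f(2.939433) = -3.215798
u3 = 2.939433 − (-3.215798)·(2.939433 − 4.590000) / (-3.215798 − 24.164300) = 2.939433 − (5.307890)/(-27.380098) = 3.133292

3.1333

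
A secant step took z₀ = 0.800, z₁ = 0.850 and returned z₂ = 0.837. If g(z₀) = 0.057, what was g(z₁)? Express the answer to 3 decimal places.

The secant line through (0.800, 0.057) and (0.850, g(z₁)) crosses zero at z₂ = 0.837.
So (0.800, 0.057), (0.850, g(z₁)), (0.837, 0) are collinear:
g(z₁) = 0.057 · (0.850 − 0.837) / (0.800 − 0.837) = 0.057 · (0.01300)/(-0.03700) = -0.02003

-0.020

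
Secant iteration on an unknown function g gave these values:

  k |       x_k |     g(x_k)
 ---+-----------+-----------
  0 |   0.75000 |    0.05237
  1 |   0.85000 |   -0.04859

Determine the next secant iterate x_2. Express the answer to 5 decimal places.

x_2 = 0.85000 − (-0.04859)·(0.85000 − 0.75000) / (-0.04859 − 0.05237)
   = 0.85000 − (-0.0048590)/(-0.1009600) = 0.8018720

0.80187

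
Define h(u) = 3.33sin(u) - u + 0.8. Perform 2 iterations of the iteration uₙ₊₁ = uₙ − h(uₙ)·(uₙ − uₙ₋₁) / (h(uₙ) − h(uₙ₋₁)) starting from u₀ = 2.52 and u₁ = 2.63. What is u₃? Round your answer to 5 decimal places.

h(2.52) = 0.2191611, h(2.63) = -0.1997432
u₂ = 2.6300000 − (-0.1997432)·(2.6300000 − 2.5200000) / (-0.1997432 − 0.2191611) = 2.6300000 − (-0.0219718)/(-0.4189043) = 2.5775495
h(2.5775495) = 0.0026934
u₃ = 2.5775495 − 0.0026934·(2.5775495 − 2.6300000) / (0.0026934 − (-0.1997432)) = 2.5775495 − (-0.0001413)/(0.2024366) = 2.5782473

2.57825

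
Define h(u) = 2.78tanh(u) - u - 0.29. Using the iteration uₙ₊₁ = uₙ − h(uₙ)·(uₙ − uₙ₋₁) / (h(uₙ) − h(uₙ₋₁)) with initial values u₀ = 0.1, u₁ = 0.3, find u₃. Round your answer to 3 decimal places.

h(0.1) = -0.11292, h(0.3) = 0.21985
u₂ = 0.30000 − 0.21985·(0.30000 − 0.10000) / (0.21985 − (-0.11292)) = 0.30000 − (0.04397)/(0.33277) = 0.16787
h(0.16787) = 0.00447
u₃ = 0.16787 − 0.00447·(0.16787 − 0.30000) / (0.00447 − 0.21985) = 0.16787 − (-0.00059)/(-0.21538) = 0.16513

0.165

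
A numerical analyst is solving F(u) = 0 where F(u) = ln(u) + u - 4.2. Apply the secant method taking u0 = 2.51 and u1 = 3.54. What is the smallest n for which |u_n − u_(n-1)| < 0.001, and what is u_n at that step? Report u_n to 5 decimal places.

n = 4, u_n = 3.07628

F(2.51) = -0.7697172, F(3.54) = 0.6041267
u2 = 3.5400000 − 0.6041267·(1.0300000)/(1.3738440) = 3.0870734;  |Δ| = 0.4529266
F(3.0870734) = 0.0142969
u3 = 3.0870734 − 0.0142969·(-0.4529266)/(-0.5898299) = 3.0760949;  |Δ| = 0.0109785
F(3.0760949) = -0.0002442
u4 = 3.0760949 − (-0.0002442)·(-0.0109785)/(-0.0145411) = 3.0762793;  |Δ| = 0.0001844
|u4 − u3| = 0.0001844 < 0.001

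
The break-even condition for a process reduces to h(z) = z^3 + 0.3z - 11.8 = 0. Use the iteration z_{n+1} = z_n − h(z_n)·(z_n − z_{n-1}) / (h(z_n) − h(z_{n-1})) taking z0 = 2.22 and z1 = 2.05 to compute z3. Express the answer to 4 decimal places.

h(2.22) = -0.192952, h(2.05) = -2.569875
z2 = 2.050000 − (-2.569875)·(2.050000 − 2.220000) / (-2.569875 − (-0.192952)) = 2.050000 − (0.436879)/(-2.376923) = 2.233800
h(2.233800) = 0.016497
z3 = 2.233800 − 0.016497·(2.233800 − 2.050000) / (0.016497 − (-2.569875)) = 2.233800 − (0.003032)/(2.586372) = 2.232628

2.2326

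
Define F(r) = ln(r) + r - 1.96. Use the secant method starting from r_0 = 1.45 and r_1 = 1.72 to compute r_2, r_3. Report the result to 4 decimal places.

1.5348, 1.5328

F(1.45) = -0.138436, F(1.72) = 0.302324
r_2 = 1.720000 − 0.302324·(1.720000 − 1.450000) / (0.302324 − (-0.138436)) = 1.720000 − (0.081628)/(0.440761) = 1.534803
F(1.534803) = 0.003205
r_3 = 1.534803 − 0.003205·(1.534803 − 1.720000) / (0.003205 − 0.302324) = 1.534803 − (-0.000594)/(-0.299119) = 1.532819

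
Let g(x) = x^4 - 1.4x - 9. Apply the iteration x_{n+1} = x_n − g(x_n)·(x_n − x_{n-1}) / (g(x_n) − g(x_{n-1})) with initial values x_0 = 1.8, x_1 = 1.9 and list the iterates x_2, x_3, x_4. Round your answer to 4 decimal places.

1.8427, 1.8447, 1.8448

g(1.8) = -1.022400, g(1.9) = 1.372100
x_2 = 1.900000 − 1.372100·(1.900000 − 1.800000) / (1.372100 − (-1.022400)) = 1.900000 − (0.137210)/(2.394500) = 1.842698
g(1.842698) = -0.050117
x_3 = 1.842698 − (-0.050117)·(1.842698 − 1.900000) / (-0.050117 − 1.372100) = 1.842698 − (0.002872)/(-1.422217) = 1.844717
g(1.844717) = -0.002323
x_4 = 1.844717 − (-0.002323)·(1.844717 − 1.842698) / (-0.002323 − (-0.050117)) = 1.844717 − (-0.000005)/(0.047793) = 1.844815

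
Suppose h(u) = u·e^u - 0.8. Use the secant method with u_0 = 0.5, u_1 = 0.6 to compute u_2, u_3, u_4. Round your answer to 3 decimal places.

0.491, 0.490, 0.490

h(0.5) = 0.02436, h(0.6) = 0.29327
u_2 = 0.60000 − 0.29327·(0.60000 − 0.50000) / (0.29327 − 0.02436) = 0.60000 − (0.02933)/(0.26891) = 0.49094
h(0.49094) = 0.00213
u_3 = 0.49094 − 0.00213·(0.49094 − 0.60000) / (0.00213 − 0.29327) = 0.49094 − (-0.00023)/(-0.29115) = 0.49014
h(0.49014) = 0.00019
u_4 = 0.49014 − 0.00019·(0.49014 − 0.49094) / (0.00019 − 0.00213) = 0.49014 − (0.00000)/(-0.00194) = 0.49007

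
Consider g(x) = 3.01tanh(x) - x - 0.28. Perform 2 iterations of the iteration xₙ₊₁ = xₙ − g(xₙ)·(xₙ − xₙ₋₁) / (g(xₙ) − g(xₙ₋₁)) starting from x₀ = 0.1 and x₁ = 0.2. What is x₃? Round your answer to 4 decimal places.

g(0.1) = -0.079999, g(0.2) = 0.114100
x₂ = 0.200000 − 0.114100·(0.200000 − 0.100000) / (0.114100 − (-0.079999)) = 0.200000 − (0.011410)/(0.194099) = 0.141216
g(0.141216) = 0.001040
x₃ = 0.141216 − 0.001040·(0.141216 − 0.200000) / (0.001040 − 0.114100) = 0.141216 − (-0.000061)/(-0.113059) = 0.140675

0.1407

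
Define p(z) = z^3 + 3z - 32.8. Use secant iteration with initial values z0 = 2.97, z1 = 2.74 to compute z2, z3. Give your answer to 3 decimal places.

p(2.97) = 2.30807, p(2.74) = -4.00918
z2 = 2.74000 − (-4.00918)·(2.74000 − 2.97000) / (-4.00918 − 2.30807) = 2.74000 − (0.92211)/(-6.31725) = 2.88597
p(2.88597) = -0.10544
z3 = 2.88597 − (-0.10544)·(2.88597 − 2.74000) / (-0.10544 − (-4.00918)) = 2.88597 − (-0.01539)/(3.90374) = 2.88991

2.886, 2.890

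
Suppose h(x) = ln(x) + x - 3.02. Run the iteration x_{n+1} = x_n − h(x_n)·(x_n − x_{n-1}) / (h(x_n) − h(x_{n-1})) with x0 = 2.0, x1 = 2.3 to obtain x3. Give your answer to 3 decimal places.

h(2.0) = -0.32685, h(2.3) = 0.11291
x2 = 2.30000 − 0.11291·(2.30000 − 2.00000) / (0.11291 − (-0.32685)) = 2.30000 − (0.03387)/(0.43976) = 2.22297
h(2.22297) = 0.00182
x3 = 2.22297 − 0.00182·(2.22297 − 2.30000) / (0.00182 − 0.11291) = 2.22297 − (-0.00014)/(-0.11109) = 2.22171

2.222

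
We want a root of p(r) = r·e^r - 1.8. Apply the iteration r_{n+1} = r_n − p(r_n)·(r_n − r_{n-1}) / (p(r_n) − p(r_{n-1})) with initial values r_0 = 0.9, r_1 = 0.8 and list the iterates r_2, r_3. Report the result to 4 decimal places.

0.8045, 0.8049

p(0.9) = 0.413643, p(0.8) = -0.019567
r_2 = 0.800000 − (-0.019567)·(0.800000 − 0.900000) / (-0.019567 − 0.413643) = 0.800000 − (0.001957)/(-0.433210) = 0.804517
p(0.804517) = -0.001409
r_3 = 0.804517 − (-0.001409)·(0.804517 − 0.800000) / (-0.001409 − (-0.019567)) = 0.804517 − (-0.000006)/(0.018158) = 0.804867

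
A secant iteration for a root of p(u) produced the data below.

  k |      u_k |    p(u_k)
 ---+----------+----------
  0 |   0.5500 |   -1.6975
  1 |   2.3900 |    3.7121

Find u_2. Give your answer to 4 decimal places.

u_2 = 2.3900 − 3.7121·(2.3900 − 0.5500) / (3.7121 − (-1.6975))
   = 2.3900 − (6.830264)/(5.409600) = 1.127381

1.1274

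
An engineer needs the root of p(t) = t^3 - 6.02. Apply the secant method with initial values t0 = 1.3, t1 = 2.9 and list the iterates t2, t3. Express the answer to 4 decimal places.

p(1.3) = -3.823000, p(2.9) = 18.369000
t2 = 2.900000 − 18.369000·(2.900000 − 1.300000) / (18.369000 − (-3.823000)) = 2.900000 − (29.390400)/(22.192000) = 1.575631
p(1.575631) = -2.108319
t3 = 1.575631 − (-2.108319)·(1.575631 − 2.900000) / (-2.108319 − 18.369000) = 1.575631 − (2.792193)/(-20.477319) = 1.711986

1.5756, 1.7120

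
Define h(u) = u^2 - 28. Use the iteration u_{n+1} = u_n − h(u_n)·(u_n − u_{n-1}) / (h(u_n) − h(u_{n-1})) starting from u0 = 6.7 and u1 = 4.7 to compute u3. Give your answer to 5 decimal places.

5.29586

h(6.7) = 16.8900000, h(4.7) = -5.9100000
u2 = 4.7000000 − (-5.9100000)·(4.7000000 − 6.7000000) / (-5.9100000 − 16.8900000) = 4.7000000 − (11.8200000)/(-22.8000000) = 5.2184211
h(5.2184211) = -0.7680817
u3 = 5.2184211 − (-0.7680817)·(5.2184211 − 4.7000000) / (-0.7680817 − (-5.9100000)) = 5.2184211 − (-0.3981897)/(5.1419183) = 5.2958610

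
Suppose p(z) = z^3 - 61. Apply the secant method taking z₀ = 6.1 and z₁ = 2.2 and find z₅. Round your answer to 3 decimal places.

3.917

p(6.1) = 165.98100, p(2.2) = -50.35200
z₂ = 2.20000 − (-50.35200)·(2.20000 − 6.10000) / (-50.35200 − 165.98100) = 2.20000 − (196.37280)/(-216.33300) = 3.10773
p(3.10773) = -30.98547
z₃ = 3.10773 − (-30.98547)·(3.10773 − 2.20000) / (-30.98547 − (-50.35200)) = 3.10773 − (-28.12657)/(19.36653) = 4.56006
p(4.56006) = 33.82274
z₄ = 4.56006 − 33.82274·(4.56006 − 3.10773) / (33.82274 − (-30.98547)) = 4.56006 − (49.12174)/(64.80821) = 3.80211
p(3.80211) = -6.03666
z₅ = 3.80211 − (-6.03666)·(3.80211 − 4.56006) / (-6.03666 − 33.82274) = 3.80211 − (4.57552)/(-39.85940) = 3.91690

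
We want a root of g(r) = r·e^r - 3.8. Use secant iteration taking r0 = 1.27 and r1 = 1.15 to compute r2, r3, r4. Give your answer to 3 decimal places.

1.173, 1.174, 1.174

g(1.27) = 0.72228, g(1.15) = -0.16808
r2 = 1.15000 − (-0.16808)·(1.15000 − 1.27000) / (-0.16808 − 0.72228) = 1.15000 − (0.02017)/(-0.89036) = 1.17265
g(1.17265) = -0.01168
r3 = 1.17265 − (-0.01168)·(1.17265 − 1.15000) / (-0.01168 − (-0.16808)) = 1.17265 − (-0.00026)/(0.15639) = 1.17435
g(1.17435) = 0.00021
r4 = 1.17435 − 0.00021·(1.17435 − 1.17265) / (0.00021 − (-0.01168)) = 1.17435 − (0.00000)/(0.01189) = 1.17432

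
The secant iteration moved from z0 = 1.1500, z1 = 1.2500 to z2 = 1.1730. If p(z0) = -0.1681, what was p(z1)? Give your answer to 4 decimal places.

0.5628

The secant line through (1.1500, -0.1681) and (1.2500, p(z1)) crosses zero at z2 = 1.1730.
So (1.1500, -0.1681), (1.2500, p(z1)), (1.1730, 0) are collinear:
p(z1) = -0.1681 · (1.2500 − 1.1730) / (1.1500 − 1.1730) = -0.1681 · (0.077000)/(-0.023000) = 0.562770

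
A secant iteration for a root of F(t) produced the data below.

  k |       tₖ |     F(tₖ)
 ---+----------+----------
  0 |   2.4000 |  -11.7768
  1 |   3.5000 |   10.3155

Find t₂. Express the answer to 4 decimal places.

t₂ = 3.5000 − 10.3155·(3.5000 − 2.4000) / (10.3155 − (-11.7768))
   = 3.5000 − (11.347050)/(22.092300) = 2.986380

2.9864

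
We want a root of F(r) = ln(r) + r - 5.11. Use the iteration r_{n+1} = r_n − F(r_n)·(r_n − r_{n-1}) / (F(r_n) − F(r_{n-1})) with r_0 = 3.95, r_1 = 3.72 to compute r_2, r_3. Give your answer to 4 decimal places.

F(3.95) = 0.213716, F(3.72) = -0.076276
r_2 = 3.720000 − (-0.076276)·(3.720000 − 3.950000) / (-0.076276 − 0.213716) = 3.720000 − (0.017544)/(-0.289992) = 3.780497
F(3.780497) = 0.000352
r_3 = 3.780497 − 0.000352·(3.780497 − 3.720000) / (0.000352 − (-0.076276)) = 3.780497 − (0.000021)/(0.076628) = 3.780219

3.7805, 3.7802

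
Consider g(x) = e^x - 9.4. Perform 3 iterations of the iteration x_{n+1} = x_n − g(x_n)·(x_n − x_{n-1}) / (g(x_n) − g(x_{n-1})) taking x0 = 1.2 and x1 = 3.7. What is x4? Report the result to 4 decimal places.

g(1.2) = -6.079883, g(3.7) = 31.047304
x2 = 3.700000 − 31.047304·(3.700000 − 1.200000) / (31.047304 − (-6.079883)) = 3.700000 − (77.618261)/(37.127187) = 1.609396
g(1.609396) = -4.400211
x3 = 1.609396 − (-4.400211)·(1.609396 − 3.700000) / (-4.400211 − 31.047304) = 1.609396 − (9.199101)/(-35.447516) = 1.868909
g(1.868909) = -2.918779
x4 = 1.868909 − (-2.918779)·(1.868909 − 1.609396) / (-2.918779 − (-4.400211)) = 1.868909 − (-0.757462)/(1.481432) = 2.380213

2.3802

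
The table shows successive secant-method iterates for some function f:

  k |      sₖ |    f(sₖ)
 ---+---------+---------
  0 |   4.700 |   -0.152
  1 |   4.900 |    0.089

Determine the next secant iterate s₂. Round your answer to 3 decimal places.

s₂ = 4.900 − 0.089·(4.900 − 4.700) / (0.089 − (-0.152))
   = 4.900 − (0.01780)/(0.24100) = 4.82614

4.826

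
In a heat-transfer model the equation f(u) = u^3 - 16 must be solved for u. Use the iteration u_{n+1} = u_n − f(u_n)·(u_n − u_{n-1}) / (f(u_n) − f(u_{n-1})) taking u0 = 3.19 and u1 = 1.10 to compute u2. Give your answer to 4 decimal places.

f(3.19) = 16.461759, f(1.10) = -14.669000
u2 = 1.100000 − (-14.669000)·(1.100000 − 3.190000) / (-14.669000 − 16.461759) = 1.100000 − (30.658210)/(-31.130759) = 2.084821

2.0848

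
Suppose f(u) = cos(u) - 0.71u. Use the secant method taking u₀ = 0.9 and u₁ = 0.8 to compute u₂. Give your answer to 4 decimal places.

f(0.9) = -0.017390, f(0.8) = 0.128707
u₂ = 0.800000 − 0.128707·(0.800000 − 0.900000) / (0.128707 − (-0.017390)) = 0.800000 − (-0.012871)/(0.146097) = 0.888097

0.8881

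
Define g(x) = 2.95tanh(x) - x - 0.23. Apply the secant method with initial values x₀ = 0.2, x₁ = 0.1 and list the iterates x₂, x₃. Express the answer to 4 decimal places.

0.1191, 0.1188

g(0.2) = 0.152257, g(0.1) = -0.035979
x₂ = 0.100000 − (-0.035979)·(0.100000 − 0.200000) / (-0.035979 − 0.152257) = 0.100000 − (0.003598)/(-0.188237) = 0.119114
g(0.119114) = 0.000620
x₃ = 0.119114 − 0.000620·(0.119114 − 0.100000) / (0.000620 − (-0.035979)) = 0.119114 − (0.000012)/(0.036599) = 0.118790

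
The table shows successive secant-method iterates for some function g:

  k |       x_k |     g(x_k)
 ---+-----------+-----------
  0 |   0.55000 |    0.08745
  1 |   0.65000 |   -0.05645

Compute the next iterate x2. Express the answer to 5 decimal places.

0.61077

x2 = 0.65000 − (-0.05645)·(0.65000 − 0.55000) / (-0.05645 − 0.08745)
   = 0.65000 − (-0.0056450)/(-0.1439000) = 0.6107714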